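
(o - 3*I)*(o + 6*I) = o^2 + 3*I*o + 18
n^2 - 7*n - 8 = (n - 8)*(n + 1)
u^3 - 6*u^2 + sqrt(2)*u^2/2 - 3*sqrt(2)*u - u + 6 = (u - 6)*(u - sqrt(2)/2)*(u + sqrt(2))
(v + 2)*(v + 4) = v^2 + 6*v + 8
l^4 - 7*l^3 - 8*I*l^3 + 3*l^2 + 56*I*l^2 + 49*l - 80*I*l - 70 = (l - 5)*(l - 2)*(l - 7*I)*(l - I)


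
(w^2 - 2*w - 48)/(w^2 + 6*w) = (w - 8)/w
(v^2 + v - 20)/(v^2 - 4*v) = (v + 5)/v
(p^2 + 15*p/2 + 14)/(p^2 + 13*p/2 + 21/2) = (p + 4)/(p + 3)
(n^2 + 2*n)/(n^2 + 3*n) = (n + 2)/(n + 3)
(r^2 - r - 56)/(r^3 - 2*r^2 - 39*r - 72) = (r + 7)/(r^2 + 6*r + 9)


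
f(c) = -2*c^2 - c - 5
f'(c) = -4*c - 1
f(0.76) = -6.92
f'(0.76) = -4.04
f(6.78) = -103.72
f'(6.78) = -28.12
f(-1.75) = -9.38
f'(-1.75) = 6.00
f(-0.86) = -5.62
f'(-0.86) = 2.44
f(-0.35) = -4.90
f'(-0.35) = 0.40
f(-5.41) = -58.13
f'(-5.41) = 20.64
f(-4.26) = -37.04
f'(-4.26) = 16.04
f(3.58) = -34.21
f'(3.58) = -15.32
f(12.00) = -305.00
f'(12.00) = -49.00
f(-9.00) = -158.00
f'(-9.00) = 35.00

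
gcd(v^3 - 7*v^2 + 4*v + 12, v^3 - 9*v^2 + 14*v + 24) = v^2 - 5*v - 6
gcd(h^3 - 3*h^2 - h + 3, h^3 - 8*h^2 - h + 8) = h^2 - 1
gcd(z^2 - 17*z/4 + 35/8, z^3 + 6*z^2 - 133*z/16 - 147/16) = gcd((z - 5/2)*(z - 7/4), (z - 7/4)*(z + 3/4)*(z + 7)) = z - 7/4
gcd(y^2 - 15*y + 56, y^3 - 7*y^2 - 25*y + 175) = y - 7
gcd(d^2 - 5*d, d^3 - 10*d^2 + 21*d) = d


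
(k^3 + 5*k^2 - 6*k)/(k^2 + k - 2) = k*(k + 6)/(k + 2)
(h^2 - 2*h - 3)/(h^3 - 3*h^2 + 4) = (h - 3)/(h^2 - 4*h + 4)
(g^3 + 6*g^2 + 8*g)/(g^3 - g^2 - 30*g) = (g^2 + 6*g + 8)/(g^2 - g - 30)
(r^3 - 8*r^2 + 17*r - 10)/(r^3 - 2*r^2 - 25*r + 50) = (r - 1)/(r + 5)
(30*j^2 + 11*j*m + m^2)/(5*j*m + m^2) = (6*j + m)/m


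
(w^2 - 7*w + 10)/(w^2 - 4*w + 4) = (w - 5)/(w - 2)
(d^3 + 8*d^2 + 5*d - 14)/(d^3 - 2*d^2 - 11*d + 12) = (d^2 + 9*d + 14)/(d^2 - d - 12)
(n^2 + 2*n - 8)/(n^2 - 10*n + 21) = (n^2 + 2*n - 8)/(n^2 - 10*n + 21)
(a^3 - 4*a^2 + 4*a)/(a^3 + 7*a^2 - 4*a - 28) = a*(a - 2)/(a^2 + 9*a + 14)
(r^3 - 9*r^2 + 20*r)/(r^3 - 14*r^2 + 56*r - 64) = r*(r - 5)/(r^2 - 10*r + 16)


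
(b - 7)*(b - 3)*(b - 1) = b^3 - 11*b^2 + 31*b - 21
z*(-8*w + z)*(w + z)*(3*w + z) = -24*w^3*z - 29*w^2*z^2 - 4*w*z^3 + z^4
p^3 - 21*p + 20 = (p - 4)*(p - 1)*(p + 5)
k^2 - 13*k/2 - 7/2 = (k - 7)*(k + 1/2)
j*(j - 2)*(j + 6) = j^3 + 4*j^2 - 12*j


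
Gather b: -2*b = -2*b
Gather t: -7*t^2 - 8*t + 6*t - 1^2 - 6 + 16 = -7*t^2 - 2*t + 9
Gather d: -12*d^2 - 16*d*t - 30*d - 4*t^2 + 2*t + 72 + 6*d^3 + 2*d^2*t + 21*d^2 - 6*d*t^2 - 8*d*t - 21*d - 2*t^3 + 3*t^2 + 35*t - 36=6*d^3 + d^2*(2*t + 9) + d*(-6*t^2 - 24*t - 51) - 2*t^3 - t^2 + 37*t + 36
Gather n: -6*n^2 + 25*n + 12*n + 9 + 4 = -6*n^2 + 37*n + 13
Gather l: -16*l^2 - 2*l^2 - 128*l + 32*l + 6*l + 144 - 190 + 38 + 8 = -18*l^2 - 90*l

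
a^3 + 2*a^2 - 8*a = a*(a - 2)*(a + 4)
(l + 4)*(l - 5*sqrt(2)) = l^2 - 5*sqrt(2)*l + 4*l - 20*sqrt(2)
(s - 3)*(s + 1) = s^2 - 2*s - 3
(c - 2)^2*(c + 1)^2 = c^4 - 2*c^3 - 3*c^2 + 4*c + 4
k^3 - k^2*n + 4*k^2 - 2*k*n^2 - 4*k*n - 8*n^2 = (k + 4)*(k - 2*n)*(k + n)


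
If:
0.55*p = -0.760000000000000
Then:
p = -1.38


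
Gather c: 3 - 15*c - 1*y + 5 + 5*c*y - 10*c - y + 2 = c*(5*y - 25) - 2*y + 10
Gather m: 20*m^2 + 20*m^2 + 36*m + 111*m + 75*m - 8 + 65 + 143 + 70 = 40*m^2 + 222*m + 270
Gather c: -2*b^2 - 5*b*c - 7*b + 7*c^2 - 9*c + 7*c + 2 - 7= -2*b^2 - 7*b + 7*c^2 + c*(-5*b - 2) - 5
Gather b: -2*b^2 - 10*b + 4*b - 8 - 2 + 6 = -2*b^2 - 6*b - 4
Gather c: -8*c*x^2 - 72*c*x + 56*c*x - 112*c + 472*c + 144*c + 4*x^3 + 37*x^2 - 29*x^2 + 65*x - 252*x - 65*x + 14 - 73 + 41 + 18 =c*(-8*x^2 - 16*x + 504) + 4*x^3 + 8*x^2 - 252*x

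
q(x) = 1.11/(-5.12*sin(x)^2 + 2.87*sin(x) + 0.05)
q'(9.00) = -10.35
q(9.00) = 3.06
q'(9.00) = -10.35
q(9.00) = 3.06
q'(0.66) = 225.89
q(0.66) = -9.65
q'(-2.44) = 0.52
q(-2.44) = -0.28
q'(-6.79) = -1.17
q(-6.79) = -0.44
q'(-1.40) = -0.04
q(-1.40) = -0.14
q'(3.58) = 1.66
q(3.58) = -0.53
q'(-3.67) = -57.47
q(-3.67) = 5.68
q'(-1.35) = -0.05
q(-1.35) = -0.15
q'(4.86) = -0.03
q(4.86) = -0.14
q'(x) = 1.11*(10.24*sin(x)*cos(x) - 2.87*cos(x))/(-5.12*sin(x)^2 + 2.87*sin(x) + 0.05)^2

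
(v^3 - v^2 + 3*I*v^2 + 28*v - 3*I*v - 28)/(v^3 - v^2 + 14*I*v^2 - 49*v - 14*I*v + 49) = (v - 4*I)/(v + 7*I)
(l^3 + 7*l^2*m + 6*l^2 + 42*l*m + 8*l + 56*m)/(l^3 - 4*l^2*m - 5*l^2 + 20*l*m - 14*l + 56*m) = (l^2 + 7*l*m + 4*l + 28*m)/(l^2 - 4*l*m - 7*l + 28*m)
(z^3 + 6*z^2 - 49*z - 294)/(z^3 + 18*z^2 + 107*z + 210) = (z - 7)/(z + 5)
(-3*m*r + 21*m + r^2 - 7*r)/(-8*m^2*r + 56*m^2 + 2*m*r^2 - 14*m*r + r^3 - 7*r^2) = (-3*m + r)/(-8*m^2 + 2*m*r + r^2)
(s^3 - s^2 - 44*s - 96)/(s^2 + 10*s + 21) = (s^2 - 4*s - 32)/(s + 7)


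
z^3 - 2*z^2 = z^2*(z - 2)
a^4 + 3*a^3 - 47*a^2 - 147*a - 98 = (a - 7)*(a + 1)*(a + 2)*(a + 7)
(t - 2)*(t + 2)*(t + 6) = t^3 + 6*t^2 - 4*t - 24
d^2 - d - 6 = (d - 3)*(d + 2)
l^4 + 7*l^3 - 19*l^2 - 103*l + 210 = (l - 3)*(l - 2)*(l + 5)*(l + 7)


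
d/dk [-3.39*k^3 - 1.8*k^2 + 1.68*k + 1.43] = -10.17*k^2 - 3.6*k + 1.68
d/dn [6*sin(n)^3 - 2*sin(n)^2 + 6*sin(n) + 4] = 2*(9*sin(n)^2 - 2*sin(n) + 3)*cos(n)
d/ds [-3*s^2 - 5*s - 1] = -6*s - 5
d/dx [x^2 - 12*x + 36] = 2*x - 12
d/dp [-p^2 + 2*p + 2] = 2 - 2*p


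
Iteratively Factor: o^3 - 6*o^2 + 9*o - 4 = (o - 1)*(o^2 - 5*o + 4) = (o - 1)^2*(o - 4)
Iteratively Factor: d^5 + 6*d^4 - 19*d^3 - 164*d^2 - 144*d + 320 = (d + 4)*(d^4 + 2*d^3 - 27*d^2 - 56*d + 80) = (d + 4)^2*(d^3 - 2*d^2 - 19*d + 20) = (d + 4)^3*(d^2 - 6*d + 5) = (d - 5)*(d + 4)^3*(d - 1)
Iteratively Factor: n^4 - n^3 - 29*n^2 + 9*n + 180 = (n + 4)*(n^3 - 5*n^2 - 9*n + 45) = (n + 3)*(n + 4)*(n^2 - 8*n + 15) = (n - 3)*(n + 3)*(n + 4)*(n - 5)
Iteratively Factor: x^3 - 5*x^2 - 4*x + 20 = (x - 2)*(x^2 - 3*x - 10) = (x - 2)*(x + 2)*(x - 5)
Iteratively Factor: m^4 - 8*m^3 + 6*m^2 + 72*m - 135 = (m - 3)*(m^3 - 5*m^2 - 9*m + 45) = (m - 5)*(m - 3)*(m^2 - 9) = (m - 5)*(m - 3)^2*(m + 3)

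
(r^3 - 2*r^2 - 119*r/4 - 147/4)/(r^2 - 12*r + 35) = (r^2 + 5*r + 21/4)/(r - 5)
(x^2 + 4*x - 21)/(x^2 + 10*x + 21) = (x - 3)/(x + 3)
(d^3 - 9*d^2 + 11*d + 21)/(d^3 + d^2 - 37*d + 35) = (d^3 - 9*d^2 + 11*d + 21)/(d^3 + d^2 - 37*d + 35)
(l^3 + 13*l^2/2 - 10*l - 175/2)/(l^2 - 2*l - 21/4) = 2*(l^2 + 10*l + 25)/(2*l + 3)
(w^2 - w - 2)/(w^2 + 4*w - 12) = (w + 1)/(w + 6)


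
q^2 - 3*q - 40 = (q - 8)*(q + 5)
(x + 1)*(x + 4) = x^2 + 5*x + 4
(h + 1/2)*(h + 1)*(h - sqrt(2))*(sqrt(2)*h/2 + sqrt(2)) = sqrt(2)*h^4/2 - h^3 + 7*sqrt(2)*h^3/4 - 7*h^2/2 + 7*sqrt(2)*h^2/4 - 7*h/2 + sqrt(2)*h/2 - 1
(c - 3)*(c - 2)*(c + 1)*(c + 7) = c^4 + 3*c^3 - 27*c^2 + 13*c + 42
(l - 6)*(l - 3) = l^2 - 9*l + 18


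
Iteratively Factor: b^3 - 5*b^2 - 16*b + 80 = (b - 5)*(b^2 - 16) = (b - 5)*(b - 4)*(b + 4)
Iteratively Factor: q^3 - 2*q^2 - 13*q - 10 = (q + 1)*(q^2 - 3*q - 10) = (q - 5)*(q + 1)*(q + 2)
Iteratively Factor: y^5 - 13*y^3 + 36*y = (y - 3)*(y^4 + 3*y^3 - 4*y^2 - 12*y) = (y - 3)*(y + 2)*(y^3 + y^2 - 6*y) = (y - 3)*(y - 2)*(y + 2)*(y^2 + 3*y) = y*(y - 3)*(y - 2)*(y + 2)*(y + 3)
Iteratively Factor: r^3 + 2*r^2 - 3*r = (r)*(r^2 + 2*r - 3) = r*(r + 3)*(r - 1)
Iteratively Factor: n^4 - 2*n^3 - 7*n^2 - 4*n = (n + 1)*(n^3 - 3*n^2 - 4*n) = (n + 1)^2*(n^2 - 4*n) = (n - 4)*(n + 1)^2*(n)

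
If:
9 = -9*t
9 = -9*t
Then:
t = -1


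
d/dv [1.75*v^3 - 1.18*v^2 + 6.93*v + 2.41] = 5.25*v^2 - 2.36*v + 6.93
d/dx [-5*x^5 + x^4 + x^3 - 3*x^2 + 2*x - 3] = -25*x^4 + 4*x^3 + 3*x^2 - 6*x + 2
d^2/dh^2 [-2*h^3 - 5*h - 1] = -12*h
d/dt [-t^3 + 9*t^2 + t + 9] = -3*t^2 + 18*t + 1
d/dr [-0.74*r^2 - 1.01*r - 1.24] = -1.48*r - 1.01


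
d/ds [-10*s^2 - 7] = -20*s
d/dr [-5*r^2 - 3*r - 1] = -10*r - 3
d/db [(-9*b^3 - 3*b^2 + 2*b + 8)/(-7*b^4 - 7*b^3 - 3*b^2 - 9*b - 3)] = 3*(-21*b^6 - 14*b^5 + 16*b^4 + 138*b^3 + 94*b^2 + 22*b + 22)/(49*b^8 + 98*b^7 + 91*b^6 + 168*b^5 + 177*b^4 + 96*b^3 + 99*b^2 + 54*b + 9)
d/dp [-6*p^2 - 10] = -12*p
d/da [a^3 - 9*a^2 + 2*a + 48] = 3*a^2 - 18*a + 2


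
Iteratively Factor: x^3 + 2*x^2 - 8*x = (x - 2)*(x^2 + 4*x) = x*(x - 2)*(x + 4)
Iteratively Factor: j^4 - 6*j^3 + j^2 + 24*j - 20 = (j - 1)*(j^3 - 5*j^2 - 4*j + 20) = (j - 2)*(j - 1)*(j^2 - 3*j - 10) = (j - 2)*(j - 1)*(j + 2)*(j - 5)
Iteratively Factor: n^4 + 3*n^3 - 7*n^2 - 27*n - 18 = (n - 3)*(n^3 + 6*n^2 + 11*n + 6) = (n - 3)*(n + 1)*(n^2 + 5*n + 6) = (n - 3)*(n + 1)*(n + 3)*(n + 2)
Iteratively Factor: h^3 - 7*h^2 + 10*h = (h)*(h^2 - 7*h + 10) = h*(h - 5)*(h - 2)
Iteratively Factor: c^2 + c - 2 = (c - 1)*(c + 2)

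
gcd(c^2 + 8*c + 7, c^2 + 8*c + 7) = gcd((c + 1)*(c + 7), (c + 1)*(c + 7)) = c^2 + 8*c + 7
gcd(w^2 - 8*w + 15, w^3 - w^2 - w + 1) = 1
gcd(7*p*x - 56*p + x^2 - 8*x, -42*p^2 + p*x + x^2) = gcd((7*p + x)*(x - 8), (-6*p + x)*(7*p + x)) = 7*p + x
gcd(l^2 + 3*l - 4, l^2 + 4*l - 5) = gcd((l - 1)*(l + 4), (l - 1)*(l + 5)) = l - 1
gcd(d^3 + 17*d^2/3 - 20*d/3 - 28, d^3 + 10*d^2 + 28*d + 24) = d^2 + 8*d + 12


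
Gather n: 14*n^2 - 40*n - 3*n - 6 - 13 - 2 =14*n^2 - 43*n - 21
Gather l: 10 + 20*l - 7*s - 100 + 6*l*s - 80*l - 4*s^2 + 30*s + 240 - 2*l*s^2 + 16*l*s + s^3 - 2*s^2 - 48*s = l*(-2*s^2 + 22*s - 60) + s^3 - 6*s^2 - 25*s + 150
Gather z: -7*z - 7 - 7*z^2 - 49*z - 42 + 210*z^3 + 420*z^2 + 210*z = 210*z^3 + 413*z^2 + 154*z - 49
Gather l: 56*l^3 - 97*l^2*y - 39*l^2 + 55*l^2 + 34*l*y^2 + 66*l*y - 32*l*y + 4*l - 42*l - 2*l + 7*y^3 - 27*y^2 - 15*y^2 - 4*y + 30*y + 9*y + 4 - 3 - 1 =56*l^3 + l^2*(16 - 97*y) + l*(34*y^2 + 34*y - 40) + 7*y^3 - 42*y^2 + 35*y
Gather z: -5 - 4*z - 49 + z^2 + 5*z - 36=z^2 + z - 90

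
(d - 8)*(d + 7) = d^2 - d - 56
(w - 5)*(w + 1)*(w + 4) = w^3 - 21*w - 20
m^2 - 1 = (m - 1)*(m + 1)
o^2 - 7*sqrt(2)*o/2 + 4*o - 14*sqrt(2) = (o + 4)*(o - 7*sqrt(2)/2)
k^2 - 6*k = k*(k - 6)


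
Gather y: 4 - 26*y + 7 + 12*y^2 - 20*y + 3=12*y^2 - 46*y + 14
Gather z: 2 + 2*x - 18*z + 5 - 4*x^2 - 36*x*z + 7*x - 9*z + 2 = -4*x^2 + 9*x + z*(-36*x - 27) + 9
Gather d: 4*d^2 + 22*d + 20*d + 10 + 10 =4*d^2 + 42*d + 20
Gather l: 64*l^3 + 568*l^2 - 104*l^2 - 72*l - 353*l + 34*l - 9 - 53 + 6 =64*l^3 + 464*l^2 - 391*l - 56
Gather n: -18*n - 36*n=-54*n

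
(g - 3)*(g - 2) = g^2 - 5*g + 6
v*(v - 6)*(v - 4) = v^3 - 10*v^2 + 24*v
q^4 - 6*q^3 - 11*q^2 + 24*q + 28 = (q - 7)*(q - 2)*(q + 1)*(q + 2)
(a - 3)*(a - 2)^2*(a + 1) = a^4 - 6*a^3 + 9*a^2 + 4*a - 12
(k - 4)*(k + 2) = k^2 - 2*k - 8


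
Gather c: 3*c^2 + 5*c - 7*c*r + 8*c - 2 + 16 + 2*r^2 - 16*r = 3*c^2 + c*(13 - 7*r) + 2*r^2 - 16*r + 14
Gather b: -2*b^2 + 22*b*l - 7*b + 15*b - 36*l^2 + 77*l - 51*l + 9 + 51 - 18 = -2*b^2 + b*(22*l + 8) - 36*l^2 + 26*l + 42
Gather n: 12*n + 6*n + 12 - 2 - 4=18*n + 6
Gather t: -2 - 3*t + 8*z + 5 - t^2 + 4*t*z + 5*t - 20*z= -t^2 + t*(4*z + 2) - 12*z + 3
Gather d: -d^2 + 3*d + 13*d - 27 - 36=-d^2 + 16*d - 63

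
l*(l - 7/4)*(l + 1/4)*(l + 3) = l^4 + 3*l^3/2 - 79*l^2/16 - 21*l/16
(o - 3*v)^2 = o^2 - 6*o*v + 9*v^2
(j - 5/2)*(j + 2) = j^2 - j/2 - 5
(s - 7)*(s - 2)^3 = s^4 - 13*s^3 + 54*s^2 - 92*s + 56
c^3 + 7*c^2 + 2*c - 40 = (c - 2)*(c + 4)*(c + 5)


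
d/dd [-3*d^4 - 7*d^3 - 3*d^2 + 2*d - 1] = -12*d^3 - 21*d^2 - 6*d + 2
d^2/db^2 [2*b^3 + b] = 12*b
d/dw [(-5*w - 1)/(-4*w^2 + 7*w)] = (-20*w^2 - 8*w + 7)/(w^2*(16*w^2 - 56*w + 49))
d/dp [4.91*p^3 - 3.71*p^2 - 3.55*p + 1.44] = 14.73*p^2 - 7.42*p - 3.55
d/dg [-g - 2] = -1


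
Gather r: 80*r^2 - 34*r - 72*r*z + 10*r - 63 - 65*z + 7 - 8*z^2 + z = 80*r^2 + r*(-72*z - 24) - 8*z^2 - 64*z - 56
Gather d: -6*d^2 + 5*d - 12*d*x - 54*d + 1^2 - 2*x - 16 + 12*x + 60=-6*d^2 + d*(-12*x - 49) + 10*x + 45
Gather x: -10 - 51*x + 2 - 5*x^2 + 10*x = -5*x^2 - 41*x - 8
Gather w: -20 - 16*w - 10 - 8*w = -24*w - 30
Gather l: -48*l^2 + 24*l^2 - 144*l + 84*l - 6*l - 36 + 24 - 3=-24*l^2 - 66*l - 15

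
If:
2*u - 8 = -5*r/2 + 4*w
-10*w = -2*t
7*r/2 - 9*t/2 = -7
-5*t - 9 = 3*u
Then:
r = -5516/193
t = -3990/193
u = 6071/193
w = -798/193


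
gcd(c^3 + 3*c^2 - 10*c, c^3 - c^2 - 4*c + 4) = c - 2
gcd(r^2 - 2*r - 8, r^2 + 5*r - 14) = 1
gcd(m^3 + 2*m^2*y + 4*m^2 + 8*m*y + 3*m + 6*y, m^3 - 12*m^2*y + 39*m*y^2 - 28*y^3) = 1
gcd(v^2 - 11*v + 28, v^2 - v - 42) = v - 7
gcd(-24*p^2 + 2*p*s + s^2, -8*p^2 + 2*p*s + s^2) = 1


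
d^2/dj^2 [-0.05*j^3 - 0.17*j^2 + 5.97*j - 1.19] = -0.3*j - 0.34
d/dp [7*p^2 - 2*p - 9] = 14*p - 2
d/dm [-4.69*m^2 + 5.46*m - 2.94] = 5.46 - 9.38*m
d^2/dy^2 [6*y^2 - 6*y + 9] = 12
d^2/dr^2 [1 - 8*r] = 0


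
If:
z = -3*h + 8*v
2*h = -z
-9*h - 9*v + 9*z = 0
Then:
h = 0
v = 0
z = 0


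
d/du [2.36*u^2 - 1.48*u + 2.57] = 4.72*u - 1.48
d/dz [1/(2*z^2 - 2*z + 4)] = (1/2 - z)/(z^2 - z + 2)^2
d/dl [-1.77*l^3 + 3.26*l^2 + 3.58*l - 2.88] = -5.31*l^2 + 6.52*l + 3.58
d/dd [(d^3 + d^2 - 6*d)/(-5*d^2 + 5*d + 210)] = (-d^4 + 2*d^3 + 121*d^2 + 84*d - 252)/(5*(d^4 - 2*d^3 - 83*d^2 + 84*d + 1764))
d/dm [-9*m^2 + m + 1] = 1 - 18*m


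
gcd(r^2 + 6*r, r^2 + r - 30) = r + 6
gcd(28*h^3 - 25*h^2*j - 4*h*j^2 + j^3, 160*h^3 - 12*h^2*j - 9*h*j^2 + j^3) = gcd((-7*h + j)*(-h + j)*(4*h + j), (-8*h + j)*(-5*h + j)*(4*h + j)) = 4*h + j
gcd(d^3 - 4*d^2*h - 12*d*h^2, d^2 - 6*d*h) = d^2 - 6*d*h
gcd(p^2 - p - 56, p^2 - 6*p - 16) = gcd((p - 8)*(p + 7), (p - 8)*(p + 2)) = p - 8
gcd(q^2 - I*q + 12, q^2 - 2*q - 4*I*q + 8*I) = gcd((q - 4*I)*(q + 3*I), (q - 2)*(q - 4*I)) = q - 4*I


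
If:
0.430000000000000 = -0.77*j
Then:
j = -0.56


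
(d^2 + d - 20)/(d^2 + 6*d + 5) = (d - 4)/(d + 1)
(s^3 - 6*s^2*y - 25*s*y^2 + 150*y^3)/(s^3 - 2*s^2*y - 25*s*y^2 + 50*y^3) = (-s + 6*y)/(-s + 2*y)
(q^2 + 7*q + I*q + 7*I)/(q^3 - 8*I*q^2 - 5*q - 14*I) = (q + 7)/(q^2 - 9*I*q - 14)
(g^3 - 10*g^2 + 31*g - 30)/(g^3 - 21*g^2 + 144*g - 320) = (g^2 - 5*g + 6)/(g^2 - 16*g + 64)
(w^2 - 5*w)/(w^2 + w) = (w - 5)/(w + 1)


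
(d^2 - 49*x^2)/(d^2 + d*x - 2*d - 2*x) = (d^2 - 49*x^2)/(d^2 + d*x - 2*d - 2*x)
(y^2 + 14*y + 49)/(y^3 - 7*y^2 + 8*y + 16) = (y^2 + 14*y + 49)/(y^3 - 7*y^2 + 8*y + 16)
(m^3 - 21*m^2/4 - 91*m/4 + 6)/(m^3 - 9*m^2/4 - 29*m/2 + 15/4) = (m - 8)/(m - 5)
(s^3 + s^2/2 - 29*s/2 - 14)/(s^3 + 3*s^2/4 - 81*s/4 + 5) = 2*(2*s^2 + 9*s + 7)/(4*s^2 + 19*s - 5)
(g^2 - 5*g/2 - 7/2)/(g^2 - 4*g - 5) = (g - 7/2)/(g - 5)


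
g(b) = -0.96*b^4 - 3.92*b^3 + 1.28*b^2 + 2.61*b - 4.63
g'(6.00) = -1234.83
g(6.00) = -2033.77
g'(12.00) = -8295.63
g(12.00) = -26469.31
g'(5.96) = -1212.83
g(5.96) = -1984.82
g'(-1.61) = -15.97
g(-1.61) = 4.39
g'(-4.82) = 147.06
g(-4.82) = -66.67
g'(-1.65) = -16.38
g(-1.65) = 5.04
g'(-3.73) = 28.72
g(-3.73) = 21.05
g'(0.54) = -0.04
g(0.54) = -3.55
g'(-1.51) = -14.85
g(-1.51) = 2.85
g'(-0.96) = -7.29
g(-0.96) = -3.30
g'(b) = -3.84*b^3 - 11.76*b^2 + 2.56*b + 2.61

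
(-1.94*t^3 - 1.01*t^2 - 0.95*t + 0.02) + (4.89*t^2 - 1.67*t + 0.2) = -1.94*t^3 + 3.88*t^2 - 2.62*t + 0.22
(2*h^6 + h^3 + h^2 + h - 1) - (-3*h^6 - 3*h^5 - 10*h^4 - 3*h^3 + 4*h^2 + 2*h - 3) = 5*h^6 + 3*h^5 + 10*h^4 + 4*h^3 - 3*h^2 - h + 2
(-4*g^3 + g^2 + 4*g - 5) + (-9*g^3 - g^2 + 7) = -13*g^3 + 4*g + 2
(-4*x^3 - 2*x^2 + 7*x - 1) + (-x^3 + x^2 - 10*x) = -5*x^3 - x^2 - 3*x - 1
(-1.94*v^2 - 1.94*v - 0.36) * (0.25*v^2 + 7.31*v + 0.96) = -0.485*v^4 - 14.6664*v^3 - 16.1338*v^2 - 4.494*v - 0.3456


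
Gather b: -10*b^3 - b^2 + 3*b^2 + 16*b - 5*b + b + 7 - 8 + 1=-10*b^3 + 2*b^2 + 12*b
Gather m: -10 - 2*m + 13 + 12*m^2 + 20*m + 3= 12*m^2 + 18*m + 6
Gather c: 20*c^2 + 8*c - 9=20*c^2 + 8*c - 9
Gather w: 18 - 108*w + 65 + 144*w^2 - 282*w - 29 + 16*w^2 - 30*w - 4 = 160*w^2 - 420*w + 50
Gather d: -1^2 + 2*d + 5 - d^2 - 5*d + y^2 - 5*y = -d^2 - 3*d + y^2 - 5*y + 4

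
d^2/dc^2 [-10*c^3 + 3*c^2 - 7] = 6 - 60*c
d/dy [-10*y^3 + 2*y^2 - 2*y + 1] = -30*y^2 + 4*y - 2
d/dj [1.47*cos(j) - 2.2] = -1.47*sin(j)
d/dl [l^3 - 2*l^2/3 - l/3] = 3*l^2 - 4*l/3 - 1/3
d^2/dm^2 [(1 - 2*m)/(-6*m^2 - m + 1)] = 2*(4*(1 - 9*m)*(6*m^2 + m - 1) + (2*m - 1)*(12*m + 1)^2)/(6*m^2 + m - 1)^3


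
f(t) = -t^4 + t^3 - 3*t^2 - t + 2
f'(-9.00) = 3212.00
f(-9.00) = -7522.00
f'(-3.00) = 152.00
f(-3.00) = -130.00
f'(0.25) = -2.38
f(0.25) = 1.57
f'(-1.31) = 21.00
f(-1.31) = -7.03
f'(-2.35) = 81.58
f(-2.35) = -55.69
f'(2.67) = -71.77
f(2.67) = -53.84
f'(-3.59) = 244.28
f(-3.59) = -245.45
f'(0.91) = -6.99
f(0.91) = -1.33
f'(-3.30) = 195.22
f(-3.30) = -181.90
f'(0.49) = -3.69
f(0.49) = 0.85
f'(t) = -4*t^3 + 3*t^2 - 6*t - 1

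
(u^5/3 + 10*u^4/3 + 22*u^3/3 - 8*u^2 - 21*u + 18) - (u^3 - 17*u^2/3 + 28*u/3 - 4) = u^5/3 + 10*u^4/3 + 19*u^3/3 - 7*u^2/3 - 91*u/3 + 22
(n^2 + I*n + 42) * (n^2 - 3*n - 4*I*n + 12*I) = n^4 - 3*n^3 - 3*I*n^3 + 46*n^2 + 9*I*n^2 - 138*n - 168*I*n + 504*I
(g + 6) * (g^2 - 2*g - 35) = g^3 + 4*g^2 - 47*g - 210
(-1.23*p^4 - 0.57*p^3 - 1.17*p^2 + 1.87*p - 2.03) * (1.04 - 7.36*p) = 9.0528*p^5 + 2.916*p^4 + 8.0184*p^3 - 14.98*p^2 + 16.8856*p - 2.1112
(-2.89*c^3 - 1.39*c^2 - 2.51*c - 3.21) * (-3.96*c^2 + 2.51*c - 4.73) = 11.4444*c^5 - 1.7495*c^4 + 20.1204*c^3 + 12.9862*c^2 + 3.8152*c + 15.1833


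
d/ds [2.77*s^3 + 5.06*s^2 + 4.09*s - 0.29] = 8.31*s^2 + 10.12*s + 4.09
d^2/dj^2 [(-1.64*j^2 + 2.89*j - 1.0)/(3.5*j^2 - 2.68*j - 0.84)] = (40.0386*j^3 - 102.4296*j^2 + 107.2596*j - 35.571104)/(42.875*j^6 - 98.49*j^5 + 44.5452*j^4 + 28.026368*j^3 - 10.690848*j^2 - 5.673024*j - 0.592704)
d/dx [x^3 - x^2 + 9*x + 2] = 3*x^2 - 2*x + 9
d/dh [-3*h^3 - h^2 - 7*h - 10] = -9*h^2 - 2*h - 7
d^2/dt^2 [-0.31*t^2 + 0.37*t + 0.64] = -0.620000000000000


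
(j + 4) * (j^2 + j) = j^3 + 5*j^2 + 4*j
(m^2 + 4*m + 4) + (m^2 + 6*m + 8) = 2*m^2 + 10*m + 12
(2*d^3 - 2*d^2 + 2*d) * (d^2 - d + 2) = 2*d^5 - 4*d^4 + 8*d^3 - 6*d^2 + 4*d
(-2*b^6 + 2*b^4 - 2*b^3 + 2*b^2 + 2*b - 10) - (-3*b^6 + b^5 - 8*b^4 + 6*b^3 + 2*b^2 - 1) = b^6 - b^5 + 10*b^4 - 8*b^3 + 2*b - 9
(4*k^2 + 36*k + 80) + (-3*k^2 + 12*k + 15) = k^2 + 48*k + 95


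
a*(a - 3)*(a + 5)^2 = a^4 + 7*a^3 - 5*a^2 - 75*a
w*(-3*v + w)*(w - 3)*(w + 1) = -3*v*w^3 + 6*v*w^2 + 9*v*w + w^4 - 2*w^3 - 3*w^2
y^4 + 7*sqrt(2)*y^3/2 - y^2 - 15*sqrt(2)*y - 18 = (y - 3*sqrt(2)/2)*(y + sqrt(2))^2*(y + 3*sqrt(2))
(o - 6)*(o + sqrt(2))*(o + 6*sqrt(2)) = o^3 - 6*o^2 + 7*sqrt(2)*o^2 - 42*sqrt(2)*o + 12*o - 72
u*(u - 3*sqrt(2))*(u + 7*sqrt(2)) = u^3 + 4*sqrt(2)*u^2 - 42*u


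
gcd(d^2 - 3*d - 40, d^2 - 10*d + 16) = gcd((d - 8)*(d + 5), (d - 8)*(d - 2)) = d - 8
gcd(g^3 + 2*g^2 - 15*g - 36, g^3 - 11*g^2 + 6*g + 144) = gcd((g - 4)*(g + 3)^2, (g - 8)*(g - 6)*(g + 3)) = g + 3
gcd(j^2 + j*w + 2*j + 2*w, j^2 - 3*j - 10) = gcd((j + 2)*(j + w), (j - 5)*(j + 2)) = j + 2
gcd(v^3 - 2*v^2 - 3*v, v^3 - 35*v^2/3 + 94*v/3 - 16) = v - 3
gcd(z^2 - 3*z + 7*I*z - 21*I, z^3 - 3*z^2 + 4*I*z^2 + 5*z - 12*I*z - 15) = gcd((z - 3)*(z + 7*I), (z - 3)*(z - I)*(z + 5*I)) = z - 3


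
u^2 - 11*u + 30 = (u - 6)*(u - 5)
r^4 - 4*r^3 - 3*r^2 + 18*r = r*(r - 3)^2*(r + 2)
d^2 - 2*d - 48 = (d - 8)*(d + 6)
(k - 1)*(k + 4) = k^2 + 3*k - 4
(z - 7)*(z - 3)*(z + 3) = z^3 - 7*z^2 - 9*z + 63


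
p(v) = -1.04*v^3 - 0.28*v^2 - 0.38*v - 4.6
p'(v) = -3.12*v^2 - 0.56*v - 0.38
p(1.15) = -6.99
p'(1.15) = -5.15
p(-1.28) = -2.39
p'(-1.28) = -4.78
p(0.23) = -4.71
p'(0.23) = -0.67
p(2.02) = -15.08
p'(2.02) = -14.24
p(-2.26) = 6.83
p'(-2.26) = -15.05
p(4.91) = -136.32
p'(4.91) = -78.35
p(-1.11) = -3.10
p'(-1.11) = -3.60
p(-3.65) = 43.63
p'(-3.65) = -39.90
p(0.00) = -4.60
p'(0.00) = -0.38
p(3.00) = -36.34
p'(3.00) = -30.14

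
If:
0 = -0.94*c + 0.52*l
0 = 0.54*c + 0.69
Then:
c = -1.28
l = -2.31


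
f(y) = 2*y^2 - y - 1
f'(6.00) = 23.00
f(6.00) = 65.00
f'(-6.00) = -25.00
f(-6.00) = 77.00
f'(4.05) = 15.20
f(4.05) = 27.76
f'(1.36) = 4.44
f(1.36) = 1.34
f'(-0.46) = -2.84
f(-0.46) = -0.12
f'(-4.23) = -17.92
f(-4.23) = 39.02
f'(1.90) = 6.60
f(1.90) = 4.32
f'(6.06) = 23.24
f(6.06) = 66.39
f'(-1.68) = -7.72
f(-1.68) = 6.32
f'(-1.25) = -6.00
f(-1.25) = 3.38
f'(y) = 4*y - 1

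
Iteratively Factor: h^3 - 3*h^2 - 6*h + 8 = (h - 4)*(h^2 + h - 2) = (h - 4)*(h + 2)*(h - 1)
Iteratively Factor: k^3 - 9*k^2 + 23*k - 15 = (k - 3)*(k^2 - 6*k + 5) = (k - 3)*(k - 1)*(k - 5)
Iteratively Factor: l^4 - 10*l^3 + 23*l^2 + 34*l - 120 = (l - 4)*(l^3 - 6*l^2 - l + 30) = (l - 5)*(l - 4)*(l^2 - l - 6) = (l - 5)*(l - 4)*(l + 2)*(l - 3)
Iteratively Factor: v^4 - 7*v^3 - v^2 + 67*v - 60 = (v - 4)*(v^3 - 3*v^2 - 13*v + 15) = (v - 4)*(v + 3)*(v^2 - 6*v + 5) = (v - 5)*(v - 4)*(v + 3)*(v - 1)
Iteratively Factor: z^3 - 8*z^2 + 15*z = (z)*(z^2 - 8*z + 15) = z*(z - 3)*(z - 5)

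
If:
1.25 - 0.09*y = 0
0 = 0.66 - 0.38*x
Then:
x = 1.74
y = 13.89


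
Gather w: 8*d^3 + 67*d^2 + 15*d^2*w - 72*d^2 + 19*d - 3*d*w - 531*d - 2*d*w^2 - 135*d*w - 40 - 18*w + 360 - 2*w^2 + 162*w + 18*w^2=8*d^3 - 5*d^2 - 512*d + w^2*(16 - 2*d) + w*(15*d^2 - 138*d + 144) + 320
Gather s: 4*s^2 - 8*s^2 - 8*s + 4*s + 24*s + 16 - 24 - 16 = -4*s^2 + 20*s - 24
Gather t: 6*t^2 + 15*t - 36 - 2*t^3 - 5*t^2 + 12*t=-2*t^3 + t^2 + 27*t - 36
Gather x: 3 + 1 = 4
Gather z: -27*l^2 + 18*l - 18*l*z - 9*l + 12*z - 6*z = -27*l^2 + 9*l + z*(6 - 18*l)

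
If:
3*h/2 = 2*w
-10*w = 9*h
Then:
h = 0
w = 0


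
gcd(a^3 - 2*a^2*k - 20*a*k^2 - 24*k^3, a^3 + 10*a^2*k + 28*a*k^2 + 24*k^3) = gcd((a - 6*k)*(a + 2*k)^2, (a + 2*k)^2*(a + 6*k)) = a^2 + 4*a*k + 4*k^2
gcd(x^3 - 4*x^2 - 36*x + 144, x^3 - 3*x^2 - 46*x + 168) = x^2 - 10*x + 24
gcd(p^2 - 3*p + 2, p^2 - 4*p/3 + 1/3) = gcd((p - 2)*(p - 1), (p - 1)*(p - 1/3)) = p - 1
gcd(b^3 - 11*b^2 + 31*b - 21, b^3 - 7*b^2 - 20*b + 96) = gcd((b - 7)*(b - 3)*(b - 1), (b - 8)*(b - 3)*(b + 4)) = b - 3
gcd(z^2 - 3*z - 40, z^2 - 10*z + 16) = z - 8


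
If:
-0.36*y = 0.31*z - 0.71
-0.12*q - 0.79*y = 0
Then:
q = 5.66898148148148*z - 12.9837962962963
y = 1.97222222222222 - 0.861111111111111*z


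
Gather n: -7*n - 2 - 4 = -7*n - 6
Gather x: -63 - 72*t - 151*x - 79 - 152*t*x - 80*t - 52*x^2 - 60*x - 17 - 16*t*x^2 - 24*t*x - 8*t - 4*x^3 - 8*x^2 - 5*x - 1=-160*t - 4*x^3 + x^2*(-16*t - 60) + x*(-176*t - 216) - 160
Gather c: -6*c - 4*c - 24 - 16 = -10*c - 40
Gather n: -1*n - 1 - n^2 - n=-n^2 - 2*n - 1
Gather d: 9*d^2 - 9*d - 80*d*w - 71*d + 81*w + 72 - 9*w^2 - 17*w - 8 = 9*d^2 + d*(-80*w - 80) - 9*w^2 + 64*w + 64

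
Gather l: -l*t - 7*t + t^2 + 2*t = -l*t + t^2 - 5*t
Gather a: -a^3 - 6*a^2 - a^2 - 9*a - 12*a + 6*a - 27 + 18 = -a^3 - 7*a^2 - 15*a - 9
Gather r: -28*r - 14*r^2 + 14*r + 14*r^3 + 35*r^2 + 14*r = 14*r^3 + 21*r^2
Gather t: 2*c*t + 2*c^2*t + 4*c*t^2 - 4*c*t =4*c*t^2 + t*(2*c^2 - 2*c)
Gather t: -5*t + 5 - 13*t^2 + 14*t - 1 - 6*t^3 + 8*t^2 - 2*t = -6*t^3 - 5*t^2 + 7*t + 4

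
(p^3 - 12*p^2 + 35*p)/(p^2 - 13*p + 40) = p*(p - 7)/(p - 8)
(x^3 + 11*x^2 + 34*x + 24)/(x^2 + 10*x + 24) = x + 1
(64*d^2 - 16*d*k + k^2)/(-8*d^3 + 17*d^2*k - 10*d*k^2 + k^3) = (-8*d + k)/(d^2 - 2*d*k + k^2)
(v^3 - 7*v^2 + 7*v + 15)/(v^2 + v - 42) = (v^3 - 7*v^2 + 7*v + 15)/(v^2 + v - 42)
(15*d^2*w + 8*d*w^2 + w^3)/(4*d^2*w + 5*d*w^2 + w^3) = (15*d^2 + 8*d*w + w^2)/(4*d^2 + 5*d*w + w^2)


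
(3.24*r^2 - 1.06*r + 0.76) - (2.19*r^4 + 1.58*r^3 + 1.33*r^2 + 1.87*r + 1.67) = -2.19*r^4 - 1.58*r^3 + 1.91*r^2 - 2.93*r - 0.91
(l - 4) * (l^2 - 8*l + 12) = l^3 - 12*l^2 + 44*l - 48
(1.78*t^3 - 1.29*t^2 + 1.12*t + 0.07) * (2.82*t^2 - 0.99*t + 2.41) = 5.0196*t^5 - 5.4*t^4 + 8.7253*t^3 - 4.0203*t^2 + 2.6299*t + 0.1687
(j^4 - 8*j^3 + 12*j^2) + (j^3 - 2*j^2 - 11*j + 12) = j^4 - 7*j^3 + 10*j^2 - 11*j + 12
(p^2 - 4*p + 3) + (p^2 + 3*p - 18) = 2*p^2 - p - 15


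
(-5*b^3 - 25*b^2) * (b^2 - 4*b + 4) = -5*b^5 - 5*b^4 + 80*b^3 - 100*b^2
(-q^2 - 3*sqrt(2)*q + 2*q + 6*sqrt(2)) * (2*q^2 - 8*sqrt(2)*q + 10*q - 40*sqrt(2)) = -2*q^4 - 6*q^3 + 2*sqrt(2)*q^3 + 6*sqrt(2)*q^2 + 68*q^2 - 20*sqrt(2)*q + 144*q - 480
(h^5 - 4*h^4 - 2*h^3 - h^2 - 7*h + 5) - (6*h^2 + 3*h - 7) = h^5 - 4*h^4 - 2*h^3 - 7*h^2 - 10*h + 12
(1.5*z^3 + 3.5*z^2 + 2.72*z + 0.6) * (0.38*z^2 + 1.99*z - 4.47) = 0.57*z^5 + 4.315*z^4 + 1.2936*z^3 - 10.0042*z^2 - 10.9644*z - 2.682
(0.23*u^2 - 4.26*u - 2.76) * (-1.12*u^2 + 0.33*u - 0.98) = -0.2576*u^4 + 4.8471*u^3 + 1.46*u^2 + 3.264*u + 2.7048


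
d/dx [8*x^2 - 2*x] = 16*x - 2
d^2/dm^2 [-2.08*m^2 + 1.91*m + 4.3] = -4.16000000000000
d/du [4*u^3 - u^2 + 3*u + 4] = 12*u^2 - 2*u + 3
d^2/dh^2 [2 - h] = 0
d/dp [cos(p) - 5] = -sin(p)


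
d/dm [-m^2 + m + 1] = 1 - 2*m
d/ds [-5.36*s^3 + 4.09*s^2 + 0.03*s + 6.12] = -16.08*s^2 + 8.18*s + 0.03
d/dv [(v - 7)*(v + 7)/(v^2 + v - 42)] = 1/(v^2 - 12*v + 36)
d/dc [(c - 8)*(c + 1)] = 2*c - 7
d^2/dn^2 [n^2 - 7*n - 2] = 2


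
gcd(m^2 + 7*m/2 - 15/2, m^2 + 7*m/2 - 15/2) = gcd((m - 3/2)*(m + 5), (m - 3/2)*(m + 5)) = m^2 + 7*m/2 - 15/2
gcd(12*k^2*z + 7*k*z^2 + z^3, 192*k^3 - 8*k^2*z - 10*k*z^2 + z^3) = 4*k + z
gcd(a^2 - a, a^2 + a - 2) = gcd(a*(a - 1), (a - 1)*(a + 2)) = a - 1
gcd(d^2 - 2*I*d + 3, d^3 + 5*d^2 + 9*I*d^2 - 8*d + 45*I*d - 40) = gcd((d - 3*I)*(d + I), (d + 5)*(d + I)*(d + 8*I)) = d + I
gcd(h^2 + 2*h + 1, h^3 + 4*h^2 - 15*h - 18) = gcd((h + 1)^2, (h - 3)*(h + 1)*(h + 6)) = h + 1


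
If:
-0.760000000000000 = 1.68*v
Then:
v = -0.45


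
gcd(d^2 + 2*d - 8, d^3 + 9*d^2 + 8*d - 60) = d - 2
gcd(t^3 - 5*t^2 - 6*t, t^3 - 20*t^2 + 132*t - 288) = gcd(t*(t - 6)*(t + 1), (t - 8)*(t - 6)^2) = t - 6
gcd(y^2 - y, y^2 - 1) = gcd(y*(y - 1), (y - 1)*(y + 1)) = y - 1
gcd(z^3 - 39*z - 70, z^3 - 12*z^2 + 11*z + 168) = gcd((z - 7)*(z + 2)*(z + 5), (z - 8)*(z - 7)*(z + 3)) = z - 7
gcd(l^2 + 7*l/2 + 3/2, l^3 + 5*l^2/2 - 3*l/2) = l + 3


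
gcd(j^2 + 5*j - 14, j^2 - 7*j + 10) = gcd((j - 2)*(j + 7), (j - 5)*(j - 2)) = j - 2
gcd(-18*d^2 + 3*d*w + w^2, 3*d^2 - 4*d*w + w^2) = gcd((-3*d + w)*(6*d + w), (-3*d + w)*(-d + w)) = -3*d + w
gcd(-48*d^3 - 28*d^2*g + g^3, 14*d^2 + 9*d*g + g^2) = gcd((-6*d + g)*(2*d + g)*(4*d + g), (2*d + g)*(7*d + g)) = 2*d + g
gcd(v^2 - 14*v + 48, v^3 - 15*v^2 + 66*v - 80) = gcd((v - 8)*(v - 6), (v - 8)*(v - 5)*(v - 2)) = v - 8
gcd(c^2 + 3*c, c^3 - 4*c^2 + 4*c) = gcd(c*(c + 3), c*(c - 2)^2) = c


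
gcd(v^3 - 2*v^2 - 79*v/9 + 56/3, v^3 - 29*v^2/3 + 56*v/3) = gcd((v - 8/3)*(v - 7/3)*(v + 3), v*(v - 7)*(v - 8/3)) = v - 8/3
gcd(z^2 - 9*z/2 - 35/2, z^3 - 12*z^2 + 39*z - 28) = z - 7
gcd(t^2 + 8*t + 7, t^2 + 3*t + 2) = t + 1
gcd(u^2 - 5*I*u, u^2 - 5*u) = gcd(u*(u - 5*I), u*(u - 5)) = u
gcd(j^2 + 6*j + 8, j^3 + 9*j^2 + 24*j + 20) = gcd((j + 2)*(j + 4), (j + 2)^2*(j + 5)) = j + 2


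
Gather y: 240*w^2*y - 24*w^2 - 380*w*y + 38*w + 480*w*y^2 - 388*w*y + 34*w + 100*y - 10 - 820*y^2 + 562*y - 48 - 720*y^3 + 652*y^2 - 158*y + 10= -24*w^2 + 72*w - 720*y^3 + y^2*(480*w - 168) + y*(240*w^2 - 768*w + 504) - 48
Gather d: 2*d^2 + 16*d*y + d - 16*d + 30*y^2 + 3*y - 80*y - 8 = 2*d^2 + d*(16*y - 15) + 30*y^2 - 77*y - 8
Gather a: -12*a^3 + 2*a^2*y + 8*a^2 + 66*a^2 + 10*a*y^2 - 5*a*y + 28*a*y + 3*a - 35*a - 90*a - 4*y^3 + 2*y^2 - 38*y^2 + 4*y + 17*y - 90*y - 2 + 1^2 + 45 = -12*a^3 + a^2*(2*y + 74) + a*(10*y^2 + 23*y - 122) - 4*y^3 - 36*y^2 - 69*y + 44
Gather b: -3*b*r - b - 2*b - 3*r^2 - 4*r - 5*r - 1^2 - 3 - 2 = b*(-3*r - 3) - 3*r^2 - 9*r - 6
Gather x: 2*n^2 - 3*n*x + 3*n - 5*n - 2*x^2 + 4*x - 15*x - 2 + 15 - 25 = 2*n^2 - 2*n - 2*x^2 + x*(-3*n - 11) - 12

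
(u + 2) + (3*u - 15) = 4*u - 13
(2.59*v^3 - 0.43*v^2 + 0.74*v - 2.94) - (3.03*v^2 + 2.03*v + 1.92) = 2.59*v^3 - 3.46*v^2 - 1.29*v - 4.86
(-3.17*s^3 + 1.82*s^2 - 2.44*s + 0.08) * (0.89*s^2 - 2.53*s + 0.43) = -2.8213*s^5 + 9.6399*s^4 - 8.1393*s^3 + 7.027*s^2 - 1.2516*s + 0.0344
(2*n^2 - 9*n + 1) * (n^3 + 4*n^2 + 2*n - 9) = 2*n^5 - n^4 - 31*n^3 - 32*n^2 + 83*n - 9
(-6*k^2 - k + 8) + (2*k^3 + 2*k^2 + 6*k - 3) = 2*k^3 - 4*k^2 + 5*k + 5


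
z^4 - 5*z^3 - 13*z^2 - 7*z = z*(z - 7)*(z + 1)^2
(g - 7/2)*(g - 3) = g^2 - 13*g/2 + 21/2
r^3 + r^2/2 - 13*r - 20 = (r - 4)*(r + 2)*(r + 5/2)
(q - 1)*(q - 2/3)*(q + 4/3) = q^3 - q^2/3 - 14*q/9 + 8/9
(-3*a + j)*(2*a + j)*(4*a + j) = -24*a^3 - 10*a^2*j + 3*a*j^2 + j^3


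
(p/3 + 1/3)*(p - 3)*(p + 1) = p^3/3 - p^2/3 - 5*p/3 - 1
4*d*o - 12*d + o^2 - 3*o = (4*d + o)*(o - 3)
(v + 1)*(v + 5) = v^2 + 6*v + 5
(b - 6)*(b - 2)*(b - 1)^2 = b^4 - 10*b^3 + 29*b^2 - 32*b + 12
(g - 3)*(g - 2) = g^2 - 5*g + 6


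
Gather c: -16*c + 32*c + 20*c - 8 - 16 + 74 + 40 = 36*c + 90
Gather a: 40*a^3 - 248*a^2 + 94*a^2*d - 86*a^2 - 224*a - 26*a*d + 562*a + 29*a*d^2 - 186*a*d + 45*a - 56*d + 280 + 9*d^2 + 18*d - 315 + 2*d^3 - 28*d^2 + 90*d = 40*a^3 + a^2*(94*d - 334) + a*(29*d^2 - 212*d + 383) + 2*d^3 - 19*d^2 + 52*d - 35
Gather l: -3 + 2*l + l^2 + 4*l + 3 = l^2 + 6*l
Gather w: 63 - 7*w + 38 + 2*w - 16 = 85 - 5*w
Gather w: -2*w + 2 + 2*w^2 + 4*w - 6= 2*w^2 + 2*w - 4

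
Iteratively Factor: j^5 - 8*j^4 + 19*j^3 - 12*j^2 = (j)*(j^4 - 8*j^3 + 19*j^2 - 12*j) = j*(j - 3)*(j^3 - 5*j^2 + 4*j) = j*(j - 4)*(j - 3)*(j^2 - j) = j*(j - 4)*(j - 3)*(j - 1)*(j)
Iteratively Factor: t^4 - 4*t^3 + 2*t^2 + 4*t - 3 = (t + 1)*(t^3 - 5*t^2 + 7*t - 3) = (t - 1)*(t + 1)*(t^2 - 4*t + 3) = (t - 3)*(t - 1)*(t + 1)*(t - 1)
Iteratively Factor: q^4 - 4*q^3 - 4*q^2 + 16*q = (q - 2)*(q^3 - 2*q^2 - 8*q) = (q - 2)*(q + 2)*(q^2 - 4*q) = q*(q - 2)*(q + 2)*(q - 4)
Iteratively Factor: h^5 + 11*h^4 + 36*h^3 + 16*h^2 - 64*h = (h + 4)*(h^4 + 7*h^3 + 8*h^2 - 16*h) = (h - 1)*(h + 4)*(h^3 + 8*h^2 + 16*h) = (h - 1)*(h + 4)^2*(h^2 + 4*h) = (h - 1)*(h + 4)^3*(h)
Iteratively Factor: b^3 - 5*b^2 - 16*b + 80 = (b - 5)*(b^2 - 16) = (b - 5)*(b - 4)*(b + 4)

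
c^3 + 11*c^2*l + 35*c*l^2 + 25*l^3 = (c + l)*(c + 5*l)^2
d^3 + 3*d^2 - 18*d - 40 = (d - 4)*(d + 2)*(d + 5)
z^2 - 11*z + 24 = (z - 8)*(z - 3)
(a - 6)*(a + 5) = a^2 - a - 30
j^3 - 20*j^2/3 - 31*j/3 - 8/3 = (j - 8)*(j + 1/3)*(j + 1)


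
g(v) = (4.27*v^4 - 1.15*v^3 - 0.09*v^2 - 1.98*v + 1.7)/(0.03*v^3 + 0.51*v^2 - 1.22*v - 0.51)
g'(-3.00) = -43.51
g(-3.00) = 55.38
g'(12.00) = 92.38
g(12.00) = 785.62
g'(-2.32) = -29.48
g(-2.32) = 30.67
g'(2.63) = -2167.94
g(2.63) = 505.24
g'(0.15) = 6.18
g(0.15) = -2.05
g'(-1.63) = -16.98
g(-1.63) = 14.72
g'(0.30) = 3.72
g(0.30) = -1.33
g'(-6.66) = -166.22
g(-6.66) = 409.44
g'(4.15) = 29.18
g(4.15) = 219.67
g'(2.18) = -979.72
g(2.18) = -187.28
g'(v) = (-0.09*v^2 - 1.02*v + 1.22)*(4.27*v^4 - 1.15*v^3 - 0.09*v^2 - 1.98*v + 1.7)/(0.03*v^3 + 0.51*v^2 - 1.22*v - 0.51)^2 + (17.08*v^3 - 3.45*v^2 - 0.18*v - 1.98)/(0.03*v^3 + 0.51*v^2 - 1.22*v - 0.51)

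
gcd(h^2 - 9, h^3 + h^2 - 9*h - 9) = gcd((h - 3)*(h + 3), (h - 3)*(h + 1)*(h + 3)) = h^2 - 9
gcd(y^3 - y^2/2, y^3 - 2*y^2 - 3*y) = y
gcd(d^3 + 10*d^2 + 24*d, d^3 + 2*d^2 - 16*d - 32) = d + 4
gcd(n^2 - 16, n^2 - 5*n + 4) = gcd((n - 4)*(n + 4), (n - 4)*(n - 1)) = n - 4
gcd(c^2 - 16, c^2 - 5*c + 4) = c - 4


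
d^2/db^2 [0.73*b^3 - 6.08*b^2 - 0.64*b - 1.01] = 4.38*b - 12.16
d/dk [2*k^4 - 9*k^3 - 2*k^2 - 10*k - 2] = 8*k^3 - 27*k^2 - 4*k - 10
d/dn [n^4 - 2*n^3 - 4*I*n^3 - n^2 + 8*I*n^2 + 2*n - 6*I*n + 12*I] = 4*n^3 + n^2*(-6 - 12*I) + n*(-2 + 16*I) + 2 - 6*I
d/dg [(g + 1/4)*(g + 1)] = 2*g + 5/4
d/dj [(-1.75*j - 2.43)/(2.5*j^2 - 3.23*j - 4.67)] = (4.375*j^2 + 12.15*j + 0.323599999999999)/(6.25*j^4 - 16.15*j^3 - 12.9171*j^2 + 30.1682*j + 21.8089)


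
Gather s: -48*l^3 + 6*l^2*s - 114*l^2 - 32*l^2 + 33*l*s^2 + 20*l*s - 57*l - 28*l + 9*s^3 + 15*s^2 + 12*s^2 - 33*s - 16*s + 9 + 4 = -48*l^3 - 146*l^2 - 85*l + 9*s^3 + s^2*(33*l + 27) + s*(6*l^2 + 20*l - 49) + 13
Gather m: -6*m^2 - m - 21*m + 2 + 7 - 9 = -6*m^2 - 22*m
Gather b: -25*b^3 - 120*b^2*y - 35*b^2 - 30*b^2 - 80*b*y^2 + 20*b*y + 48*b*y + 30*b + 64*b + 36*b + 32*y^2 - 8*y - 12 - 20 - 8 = -25*b^3 + b^2*(-120*y - 65) + b*(-80*y^2 + 68*y + 130) + 32*y^2 - 8*y - 40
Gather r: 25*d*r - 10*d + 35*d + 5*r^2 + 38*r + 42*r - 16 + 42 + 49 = 25*d + 5*r^2 + r*(25*d + 80) + 75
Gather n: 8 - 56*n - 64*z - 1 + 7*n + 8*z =-49*n - 56*z + 7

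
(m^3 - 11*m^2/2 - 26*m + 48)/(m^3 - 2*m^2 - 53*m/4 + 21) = 2*(m^2 - 4*m - 32)/(2*m^2 - m - 28)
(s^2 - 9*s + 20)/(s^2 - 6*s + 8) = (s - 5)/(s - 2)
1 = 1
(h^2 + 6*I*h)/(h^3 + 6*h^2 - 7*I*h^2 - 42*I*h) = (h + 6*I)/(h^2 + h*(6 - 7*I) - 42*I)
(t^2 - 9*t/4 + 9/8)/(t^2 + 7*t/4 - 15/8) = (2*t - 3)/(2*t + 5)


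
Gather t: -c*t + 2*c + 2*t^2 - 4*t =2*c + 2*t^2 + t*(-c - 4)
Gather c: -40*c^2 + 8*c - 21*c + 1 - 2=-40*c^2 - 13*c - 1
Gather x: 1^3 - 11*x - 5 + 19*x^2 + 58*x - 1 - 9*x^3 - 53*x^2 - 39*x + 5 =-9*x^3 - 34*x^2 + 8*x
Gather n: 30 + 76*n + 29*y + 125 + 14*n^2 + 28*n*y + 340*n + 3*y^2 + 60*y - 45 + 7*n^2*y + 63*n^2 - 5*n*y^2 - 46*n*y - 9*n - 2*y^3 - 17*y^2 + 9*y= n^2*(7*y + 77) + n*(-5*y^2 - 18*y + 407) - 2*y^3 - 14*y^2 + 98*y + 110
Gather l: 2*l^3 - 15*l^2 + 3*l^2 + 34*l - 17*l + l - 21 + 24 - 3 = 2*l^3 - 12*l^2 + 18*l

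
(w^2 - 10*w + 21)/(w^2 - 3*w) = (w - 7)/w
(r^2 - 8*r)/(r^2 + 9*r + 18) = r*(r - 8)/(r^2 + 9*r + 18)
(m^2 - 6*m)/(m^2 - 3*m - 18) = m/(m + 3)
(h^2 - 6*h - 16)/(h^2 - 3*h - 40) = (h + 2)/(h + 5)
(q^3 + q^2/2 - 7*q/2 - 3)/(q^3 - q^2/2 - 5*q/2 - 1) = (2*q + 3)/(2*q + 1)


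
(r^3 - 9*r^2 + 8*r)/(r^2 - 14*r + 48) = r*(r - 1)/(r - 6)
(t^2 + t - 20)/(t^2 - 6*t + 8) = (t + 5)/(t - 2)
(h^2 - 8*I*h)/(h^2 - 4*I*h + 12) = h*(h - 8*I)/(h^2 - 4*I*h + 12)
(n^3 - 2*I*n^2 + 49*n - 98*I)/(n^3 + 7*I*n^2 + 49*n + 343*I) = (n - 2*I)/(n + 7*I)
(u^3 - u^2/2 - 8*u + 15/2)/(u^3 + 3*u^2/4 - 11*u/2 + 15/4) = 2*(2*u - 5)/(4*u - 5)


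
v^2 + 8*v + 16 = (v + 4)^2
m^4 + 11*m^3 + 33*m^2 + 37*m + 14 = (m + 1)^2*(m + 2)*(m + 7)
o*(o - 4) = o^2 - 4*o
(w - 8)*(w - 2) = w^2 - 10*w + 16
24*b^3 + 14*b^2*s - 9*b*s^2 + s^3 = (-6*b + s)*(-4*b + s)*(b + s)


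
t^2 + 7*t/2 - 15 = (t - 5/2)*(t + 6)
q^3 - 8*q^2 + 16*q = q*(q - 4)^2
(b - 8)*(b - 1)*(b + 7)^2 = b^4 + 5*b^3 - 69*b^2 - 329*b + 392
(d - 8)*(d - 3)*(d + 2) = d^3 - 9*d^2 + 2*d + 48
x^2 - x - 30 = (x - 6)*(x + 5)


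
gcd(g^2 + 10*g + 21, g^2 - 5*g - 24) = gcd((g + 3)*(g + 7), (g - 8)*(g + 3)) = g + 3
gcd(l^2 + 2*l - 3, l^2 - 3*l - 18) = l + 3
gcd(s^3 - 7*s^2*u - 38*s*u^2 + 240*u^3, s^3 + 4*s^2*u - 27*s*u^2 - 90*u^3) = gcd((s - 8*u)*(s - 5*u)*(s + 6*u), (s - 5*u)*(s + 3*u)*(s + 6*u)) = s^2 + s*u - 30*u^2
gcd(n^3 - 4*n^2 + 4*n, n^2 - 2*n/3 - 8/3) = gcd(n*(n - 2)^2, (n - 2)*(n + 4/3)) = n - 2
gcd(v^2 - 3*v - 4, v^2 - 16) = v - 4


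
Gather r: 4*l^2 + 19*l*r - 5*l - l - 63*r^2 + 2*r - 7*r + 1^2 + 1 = 4*l^2 - 6*l - 63*r^2 + r*(19*l - 5) + 2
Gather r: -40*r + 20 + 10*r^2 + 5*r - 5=10*r^2 - 35*r + 15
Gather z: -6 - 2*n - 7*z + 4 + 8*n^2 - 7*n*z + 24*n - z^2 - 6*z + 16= 8*n^2 + 22*n - z^2 + z*(-7*n - 13) + 14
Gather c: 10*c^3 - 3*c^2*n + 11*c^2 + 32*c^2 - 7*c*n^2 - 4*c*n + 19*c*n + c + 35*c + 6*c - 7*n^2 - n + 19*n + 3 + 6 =10*c^3 + c^2*(43 - 3*n) + c*(-7*n^2 + 15*n + 42) - 7*n^2 + 18*n + 9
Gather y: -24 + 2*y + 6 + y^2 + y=y^2 + 3*y - 18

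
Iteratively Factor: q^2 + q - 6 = (q + 3)*(q - 2)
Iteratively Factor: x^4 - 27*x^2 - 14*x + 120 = (x - 5)*(x^3 + 5*x^2 - 2*x - 24) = (x - 5)*(x + 4)*(x^2 + x - 6) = (x - 5)*(x - 2)*(x + 4)*(x + 3)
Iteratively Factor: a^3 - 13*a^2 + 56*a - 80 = (a - 5)*(a^2 - 8*a + 16) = (a - 5)*(a - 4)*(a - 4)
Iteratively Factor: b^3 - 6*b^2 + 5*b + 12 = (b + 1)*(b^2 - 7*b + 12) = (b - 3)*(b + 1)*(b - 4)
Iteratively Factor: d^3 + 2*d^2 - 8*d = (d - 2)*(d^2 + 4*d) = d*(d - 2)*(d + 4)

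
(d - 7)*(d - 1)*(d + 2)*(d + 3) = d^4 - 3*d^3 - 27*d^2 - 13*d + 42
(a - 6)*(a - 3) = a^2 - 9*a + 18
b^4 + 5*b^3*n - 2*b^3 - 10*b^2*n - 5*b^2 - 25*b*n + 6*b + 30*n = (b - 3)*(b - 1)*(b + 2)*(b + 5*n)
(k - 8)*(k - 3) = k^2 - 11*k + 24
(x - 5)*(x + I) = x^2 - 5*x + I*x - 5*I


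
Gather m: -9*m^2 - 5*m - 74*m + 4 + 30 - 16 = -9*m^2 - 79*m + 18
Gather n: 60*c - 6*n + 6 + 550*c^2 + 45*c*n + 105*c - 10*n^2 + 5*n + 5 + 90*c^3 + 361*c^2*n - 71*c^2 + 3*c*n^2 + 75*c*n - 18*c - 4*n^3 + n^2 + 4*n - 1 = 90*c^3 + 479*c^2 + 147*c - 4*n^3 + n^2*(3*c - 9) + n*(361*c^2 + 120*c + 3) + 10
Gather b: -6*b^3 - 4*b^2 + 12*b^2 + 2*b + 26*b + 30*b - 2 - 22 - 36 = -6*b^3 + 8*b^2 + 58*b - 60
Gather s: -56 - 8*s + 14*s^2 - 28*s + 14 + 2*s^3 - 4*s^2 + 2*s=2*s^3 + 10*s^2 - 34*s - 42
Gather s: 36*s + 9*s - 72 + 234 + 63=45*s + 225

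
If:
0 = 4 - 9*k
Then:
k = 4/9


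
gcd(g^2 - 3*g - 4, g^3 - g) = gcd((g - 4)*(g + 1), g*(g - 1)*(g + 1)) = g + 1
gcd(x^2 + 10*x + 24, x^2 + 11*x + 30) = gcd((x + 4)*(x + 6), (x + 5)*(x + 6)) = x + 6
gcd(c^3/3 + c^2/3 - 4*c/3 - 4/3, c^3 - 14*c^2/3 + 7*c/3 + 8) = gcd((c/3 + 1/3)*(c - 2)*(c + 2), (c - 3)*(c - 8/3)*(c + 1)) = c + 1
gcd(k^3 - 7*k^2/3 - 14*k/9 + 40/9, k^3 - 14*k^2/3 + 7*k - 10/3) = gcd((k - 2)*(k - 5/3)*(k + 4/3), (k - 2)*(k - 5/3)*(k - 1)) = k^2 - 11*k/3 + 10/3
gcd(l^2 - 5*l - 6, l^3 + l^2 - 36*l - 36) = l^2 - 5*l - 6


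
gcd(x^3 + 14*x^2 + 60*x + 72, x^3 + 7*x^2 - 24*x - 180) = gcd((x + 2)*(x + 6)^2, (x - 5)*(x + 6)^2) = x^2 + 12*x + 36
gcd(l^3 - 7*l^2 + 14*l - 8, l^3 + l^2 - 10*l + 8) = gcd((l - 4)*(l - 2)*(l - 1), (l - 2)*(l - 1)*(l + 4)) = l^2 - 3*l + 2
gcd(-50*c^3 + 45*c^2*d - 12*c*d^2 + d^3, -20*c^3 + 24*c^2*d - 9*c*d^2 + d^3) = 10*c^2 - 7*c*d + d^2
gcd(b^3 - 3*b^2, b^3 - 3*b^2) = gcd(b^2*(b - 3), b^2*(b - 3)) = b^3 - 3*b^2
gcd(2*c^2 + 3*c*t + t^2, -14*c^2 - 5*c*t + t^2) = 2*c + t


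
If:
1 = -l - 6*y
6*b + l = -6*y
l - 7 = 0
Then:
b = 1/6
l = 7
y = -4/3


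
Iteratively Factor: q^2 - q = (q - 1)*(q)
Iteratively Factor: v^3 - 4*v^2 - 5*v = (v + 1)*(v^2 - 5*v) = (v - 5)*(v + 1)*(v)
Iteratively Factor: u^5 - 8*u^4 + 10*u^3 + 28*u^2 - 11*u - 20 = (u + 1)*(u^4 - 9*u^3 + 19*u^2 + 9*u - 20) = (u + 1)^2*(u^3 - 10*u^2 + 29*u - 20) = (u - 4)*(u + 1)^2*(u^2 - 6*u + 5) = (u - 4)*(u - 1)*(u + 1)^2*(u - 5)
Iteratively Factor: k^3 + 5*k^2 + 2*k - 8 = (k - 1)*(k^2 + 6*k + 8) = (k - 1)*(k + 4)*(k + 2)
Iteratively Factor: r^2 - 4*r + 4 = (r - 2)*(r - 2)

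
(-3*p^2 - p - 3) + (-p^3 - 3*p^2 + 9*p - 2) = -p^3 - 6*p^2 + 8*p - 5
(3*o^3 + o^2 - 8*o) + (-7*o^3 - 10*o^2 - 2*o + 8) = -4*o^3 - 9*o^2 - 10*o + 8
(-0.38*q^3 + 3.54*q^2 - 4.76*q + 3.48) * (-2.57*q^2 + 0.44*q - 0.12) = 0.9766*q^5 - 9.265*q^4 + 13.8364*q^3 - 11.4628*q^2 + 2.1024*q - 0.4176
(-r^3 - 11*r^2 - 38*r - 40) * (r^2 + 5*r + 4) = -r^5 - 16*r^4 - 97*r^3 - 274*r^2 - 352*r - 160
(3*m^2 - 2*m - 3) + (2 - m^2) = 2*m^2 - 2*m - 1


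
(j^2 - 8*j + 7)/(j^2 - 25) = (j^2 - 8*j + 7)/(j^2 - 25)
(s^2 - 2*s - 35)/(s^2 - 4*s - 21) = (s + 5)/(s + 3)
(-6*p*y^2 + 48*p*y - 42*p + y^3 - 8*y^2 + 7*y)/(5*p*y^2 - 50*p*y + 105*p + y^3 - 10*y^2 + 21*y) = (-6*p*y + 6*p + y^2 - y)/(5*p*y - 15*p + y^2 - 3*y)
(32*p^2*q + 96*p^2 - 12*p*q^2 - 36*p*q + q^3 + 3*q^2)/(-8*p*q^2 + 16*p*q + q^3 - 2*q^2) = (-4*p*q - 12*p + q^2 + 3*q)/(q*(q - 2))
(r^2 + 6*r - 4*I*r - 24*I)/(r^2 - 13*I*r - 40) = (r^2 + r*(6 - 4*I) - 24*I)/(r^2 - 13*I*r - 40)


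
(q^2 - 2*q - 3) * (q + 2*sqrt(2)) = q^3 - 2*q^2 + 2*sqrt(2)*q^2 - 4*sqrt(2)*q - 3*q - 6*sqrt(2)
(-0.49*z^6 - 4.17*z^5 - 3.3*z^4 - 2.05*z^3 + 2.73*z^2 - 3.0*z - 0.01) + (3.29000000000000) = -0.49*z^6 - 4.17*z^5 - 3.3*z^4 - 2.05*z^3 + 2.73*z^2 - 3.0*z + 3.28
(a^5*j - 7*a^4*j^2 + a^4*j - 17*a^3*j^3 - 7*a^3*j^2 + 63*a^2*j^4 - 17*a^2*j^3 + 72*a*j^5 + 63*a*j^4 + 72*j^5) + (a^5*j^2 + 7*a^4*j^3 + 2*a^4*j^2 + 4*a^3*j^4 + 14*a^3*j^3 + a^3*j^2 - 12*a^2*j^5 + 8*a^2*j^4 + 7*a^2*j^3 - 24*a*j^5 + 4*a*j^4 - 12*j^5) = a^5*j^2 + a^5*j + 7*a^4*j^3 - 5*a^4*j^2 + a^4*j + 4*a^3*j^4 - 3*a^3*j^3 - 6*a^3*j^2 - 12*a^2*j^5 + 71*a^2*j^4 - 10*a^2*j^3 + 48*a*j^5 + 67*a*j^4 + 60*j^5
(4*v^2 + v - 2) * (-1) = -4*v^2 - v + 2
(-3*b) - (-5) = 5 - 3*b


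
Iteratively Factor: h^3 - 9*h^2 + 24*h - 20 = (h - 2)*(h^2 - 7*h + 10) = (h - 2)^2*(h - 5)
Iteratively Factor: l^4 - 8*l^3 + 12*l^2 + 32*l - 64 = (l - 4)*(l^3 - 4*l^2 - 4*l + 16) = (l - 4)*(l - 2)*(l^2 - 2*l - 8) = (l - 4)^2*(l - 2)*(l + 2)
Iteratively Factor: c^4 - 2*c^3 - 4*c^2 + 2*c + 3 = (c - 1)*(c^3 - c^2 - 5*c - 3) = (c - 3)*(c - 1)*(c^2 + 2*c + 1) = (c - 3)*(c - 1)*(c + 1)*(c + 1)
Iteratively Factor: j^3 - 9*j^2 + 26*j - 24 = (j - 3)*(j^2 - 6*j + 8) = (j - 4)*(j - 3)*(j - 2)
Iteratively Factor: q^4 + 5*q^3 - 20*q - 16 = (q - 2)*(q^3 + 7*q^2 + 14*q + 8) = (q - 2)*(q + 1)*(q^2 + 6*q + 8) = (q - 2)*(q + 1)*(q + 4)*(q + 2)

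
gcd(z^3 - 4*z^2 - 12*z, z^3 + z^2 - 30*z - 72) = z - 6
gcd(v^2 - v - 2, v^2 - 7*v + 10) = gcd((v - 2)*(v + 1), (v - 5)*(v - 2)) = v - 2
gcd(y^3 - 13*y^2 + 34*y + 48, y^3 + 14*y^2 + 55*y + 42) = y + 1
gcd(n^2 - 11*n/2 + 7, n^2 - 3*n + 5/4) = 1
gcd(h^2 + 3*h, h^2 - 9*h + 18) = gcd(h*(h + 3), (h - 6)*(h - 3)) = 1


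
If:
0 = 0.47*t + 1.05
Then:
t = -2.23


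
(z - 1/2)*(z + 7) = z^2 + 13*z/2 - 7/2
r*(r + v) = r^2 + r*v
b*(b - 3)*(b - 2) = b^3 - 5*b^2 + 6*b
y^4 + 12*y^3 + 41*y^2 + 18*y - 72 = (y - 1)*(y + 3)*(y + 4)*(y + 6)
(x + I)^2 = x^2 + 2*I*x - 1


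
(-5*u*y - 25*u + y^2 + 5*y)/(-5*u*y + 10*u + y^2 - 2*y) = (y + 5)/(y - 2)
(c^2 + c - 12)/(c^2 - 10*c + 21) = (c + 4)/(c - 7)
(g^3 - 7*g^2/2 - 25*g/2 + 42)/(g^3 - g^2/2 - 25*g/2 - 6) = (2*g^2 + g - 21)/(2*g^2 + 7*g + 3)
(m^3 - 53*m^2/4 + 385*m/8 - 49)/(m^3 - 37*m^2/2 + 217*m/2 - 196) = (m - 7/4)/(m - 7)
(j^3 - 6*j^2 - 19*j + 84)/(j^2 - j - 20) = (j^2 - 10*j + 21)/(j - 5)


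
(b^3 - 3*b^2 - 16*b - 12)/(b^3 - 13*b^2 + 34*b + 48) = (b + 2)/(b - 8)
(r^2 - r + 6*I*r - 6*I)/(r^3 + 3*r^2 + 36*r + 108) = (r - 1)/(r^2 + r*(3 - 6*I) - 18*I)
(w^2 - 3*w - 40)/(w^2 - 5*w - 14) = (-w^2 + 3*w + 40)/(-w^2 + 5*w + 14)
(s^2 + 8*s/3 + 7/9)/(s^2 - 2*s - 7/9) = (3*s + 7)/(3*s - 7)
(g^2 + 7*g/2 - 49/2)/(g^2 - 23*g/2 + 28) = (g + 7)/(g - 8)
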